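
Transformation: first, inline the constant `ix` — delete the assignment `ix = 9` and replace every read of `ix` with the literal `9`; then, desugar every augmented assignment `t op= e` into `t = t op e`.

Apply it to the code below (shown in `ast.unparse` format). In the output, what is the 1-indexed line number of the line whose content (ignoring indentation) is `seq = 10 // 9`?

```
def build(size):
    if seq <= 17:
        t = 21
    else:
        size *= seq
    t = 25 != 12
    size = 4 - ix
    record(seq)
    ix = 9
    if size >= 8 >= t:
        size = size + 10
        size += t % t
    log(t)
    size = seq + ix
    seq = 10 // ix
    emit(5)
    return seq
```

14

Transformed code:
def build(size):
    if seq <= 17:
        t = 21
    else:
        size = size * seq
    t = 25 != 12
    size = 4 - 9
    record(seq)
    if size >= 8 >= t:
        size = size + 10
        size = size + t % t
    log(t)
    size = seq + 9
    seq = 10 // 9
    emit(5)
    return seq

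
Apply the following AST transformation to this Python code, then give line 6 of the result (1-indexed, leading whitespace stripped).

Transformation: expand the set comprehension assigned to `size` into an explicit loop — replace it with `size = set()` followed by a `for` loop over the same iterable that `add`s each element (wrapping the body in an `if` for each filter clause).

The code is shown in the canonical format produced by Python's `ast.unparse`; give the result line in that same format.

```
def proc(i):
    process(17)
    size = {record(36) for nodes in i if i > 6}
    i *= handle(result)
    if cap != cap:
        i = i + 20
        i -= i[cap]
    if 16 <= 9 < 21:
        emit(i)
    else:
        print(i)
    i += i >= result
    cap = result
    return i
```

size.add(record(36))

Transformed code:
def proc(i):
    process(17)
    size = set()
    for nodes in i:
        if i > 6:
            size.add(record(36))
    i *= handle(result)
    if cap != cap:
        i = i + 20
        i -= i[cap]
    if 16 <= 9 < 21:
        emit(i)
    else:
        print(i)
    i += i >= result
    cap = result
    return i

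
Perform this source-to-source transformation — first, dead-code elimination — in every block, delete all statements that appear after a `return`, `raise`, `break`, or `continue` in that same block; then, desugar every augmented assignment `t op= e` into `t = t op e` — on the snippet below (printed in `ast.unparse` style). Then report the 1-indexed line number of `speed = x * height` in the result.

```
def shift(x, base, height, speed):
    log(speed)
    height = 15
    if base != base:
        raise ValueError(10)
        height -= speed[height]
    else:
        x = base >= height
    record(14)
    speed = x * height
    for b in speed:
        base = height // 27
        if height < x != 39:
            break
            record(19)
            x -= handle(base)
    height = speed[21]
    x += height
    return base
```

9

Transformed code:
def shift(x, base, height, speed):
    log(speed)
    height = 15
    if base != base:
        raise ValueError(10)
    else:
        x = base >= height
    record(14)
    speed = x * height
    for b in speed:
        base = height // 27
        if height < x != 39:
            break
    height = speed[21]
    x = x + height
    return base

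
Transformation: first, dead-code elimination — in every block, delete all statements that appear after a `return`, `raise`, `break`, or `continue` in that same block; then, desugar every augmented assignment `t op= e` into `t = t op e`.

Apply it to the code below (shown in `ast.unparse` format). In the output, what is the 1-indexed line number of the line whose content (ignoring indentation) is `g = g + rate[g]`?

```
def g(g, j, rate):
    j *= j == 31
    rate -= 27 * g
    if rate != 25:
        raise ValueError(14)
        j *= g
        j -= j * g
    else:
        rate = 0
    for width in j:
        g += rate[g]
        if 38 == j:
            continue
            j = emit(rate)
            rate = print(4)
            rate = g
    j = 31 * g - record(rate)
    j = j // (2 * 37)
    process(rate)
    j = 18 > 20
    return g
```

Transformed code:
def g(g, j, rate):
    j = j * (j == 31)
    rate = rate - 27 * g
    if rate != 25:
        raise ValueError(14)
    else:
        rate = 0
    for width in j:
        g = g + rate[g]
        if 38 == j:
            continue
    j = 31 * g - record(rate)
    j = j // (2 * 37)
    process(rate)
    j = 18 > 20
    return g

9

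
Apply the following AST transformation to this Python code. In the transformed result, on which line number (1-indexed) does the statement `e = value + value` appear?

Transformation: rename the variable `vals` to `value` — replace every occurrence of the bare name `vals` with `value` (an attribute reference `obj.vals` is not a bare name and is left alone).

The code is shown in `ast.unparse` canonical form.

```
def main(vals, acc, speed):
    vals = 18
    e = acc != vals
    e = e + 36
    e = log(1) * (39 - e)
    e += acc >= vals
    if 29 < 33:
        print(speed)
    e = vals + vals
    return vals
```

9

Transformed code:
def main(value, acc, speed):
    value = 18
    e = acc != value
    e = e + 36
    e = log(1) * (39 - e)
    e += acc >= value
    if 29 < 33:
        print(speed)
    e = value + value
    return value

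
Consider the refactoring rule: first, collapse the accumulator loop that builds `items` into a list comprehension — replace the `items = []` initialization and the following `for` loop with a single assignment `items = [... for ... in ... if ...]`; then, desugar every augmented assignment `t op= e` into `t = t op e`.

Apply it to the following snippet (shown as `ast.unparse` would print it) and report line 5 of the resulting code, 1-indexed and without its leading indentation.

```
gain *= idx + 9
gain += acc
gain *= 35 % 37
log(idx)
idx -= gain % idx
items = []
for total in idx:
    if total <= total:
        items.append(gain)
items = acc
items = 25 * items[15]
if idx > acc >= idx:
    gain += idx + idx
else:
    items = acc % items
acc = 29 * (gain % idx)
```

Transformed code:
gain = gain * (idx + 9)
gain = gain + acc
gain = gain * (35 % 37)
log(idx)
idx = idx - gain % idx
items = [gain for total in idx if total <= total]
items = acc
items = 25 * items[15]
if idx > acc >= idx:
    gain = gain + (idx + idx)
else:
    items = acc % items
acc = 29 * (gain % idx)

idx = idx - gain % idx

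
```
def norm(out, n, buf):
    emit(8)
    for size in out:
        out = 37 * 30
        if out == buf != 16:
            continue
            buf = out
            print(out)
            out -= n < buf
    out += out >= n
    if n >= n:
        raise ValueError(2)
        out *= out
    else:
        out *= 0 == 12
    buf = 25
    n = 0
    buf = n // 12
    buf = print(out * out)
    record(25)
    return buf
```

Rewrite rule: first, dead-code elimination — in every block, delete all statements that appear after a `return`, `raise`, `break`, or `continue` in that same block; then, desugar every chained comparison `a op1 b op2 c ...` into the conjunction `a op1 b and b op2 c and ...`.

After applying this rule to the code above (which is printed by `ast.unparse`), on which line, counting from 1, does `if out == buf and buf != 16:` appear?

5

Transformed code:
def norm(out, n, buf):
    emit(8)
    for size in out:
        out = 37 * 30
        if out == buf and buf != 16:
            continue
    out += out >= n
    if n >= n:
        raise ValueError(2)
    else:
        out *= 0 == 12
    buf = 25
    n = 0
    buf = n // 12
    buf = print(out * out)
    record(25)
    return buf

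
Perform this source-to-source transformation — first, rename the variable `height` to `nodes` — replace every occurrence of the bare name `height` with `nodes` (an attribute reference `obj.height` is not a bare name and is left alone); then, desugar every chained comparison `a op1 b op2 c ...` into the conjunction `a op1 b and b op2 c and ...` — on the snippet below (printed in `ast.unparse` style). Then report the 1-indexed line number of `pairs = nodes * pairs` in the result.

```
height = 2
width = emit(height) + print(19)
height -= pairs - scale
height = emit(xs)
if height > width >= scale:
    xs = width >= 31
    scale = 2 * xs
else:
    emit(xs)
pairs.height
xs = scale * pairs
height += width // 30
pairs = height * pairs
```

Transformed code:
nodes = 2
width = emit(nodes) + print(19)
nodes -= pairs - scale
nodes = emit(xs)
if nodes > width and width >= scale:
    xs = width >= 31
    scale = 2 * xs
else:
    emit(xs)
pairs.height
xs = scale * pairs
nodes += width // 30
pairs = nodes * pairs

13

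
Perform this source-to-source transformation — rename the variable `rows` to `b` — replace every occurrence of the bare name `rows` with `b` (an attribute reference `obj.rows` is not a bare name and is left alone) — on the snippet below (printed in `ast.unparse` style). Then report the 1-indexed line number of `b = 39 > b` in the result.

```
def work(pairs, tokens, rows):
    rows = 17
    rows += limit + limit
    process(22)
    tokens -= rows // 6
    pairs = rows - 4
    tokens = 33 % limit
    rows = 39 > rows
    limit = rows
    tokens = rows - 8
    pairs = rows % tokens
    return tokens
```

Transformed code:
def work(pairs, tokens, b):
    b = 17
    b += limit + limit
    process(22)
    tokens -= b // 6
    pairs = b - 4
    tokens = 33 % limit
    b = 39 > b
    limit = b
    tokens = b - 8
    pairs = b % tokens
    return tokens

8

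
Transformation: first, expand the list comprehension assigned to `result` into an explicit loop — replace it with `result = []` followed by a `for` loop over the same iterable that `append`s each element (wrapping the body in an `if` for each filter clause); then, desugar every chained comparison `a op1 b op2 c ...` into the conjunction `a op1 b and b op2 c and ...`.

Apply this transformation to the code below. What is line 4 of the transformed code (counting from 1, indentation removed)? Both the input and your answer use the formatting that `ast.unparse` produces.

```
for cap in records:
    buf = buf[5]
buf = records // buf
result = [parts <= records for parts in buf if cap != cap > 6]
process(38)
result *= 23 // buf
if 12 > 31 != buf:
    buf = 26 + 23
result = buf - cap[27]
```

Transformed code:
for cap in records:
    buf = buf[5]
buf = records // buf
result = []
for parts in buf:
    if cap != cap and cap > 6:
        result.append(parts <= records)
process(38)
result *= 23 // buf
if 12 > 31 and 31 != buf:
    buf = 26 + 23
result = buf - cap[27]

result = []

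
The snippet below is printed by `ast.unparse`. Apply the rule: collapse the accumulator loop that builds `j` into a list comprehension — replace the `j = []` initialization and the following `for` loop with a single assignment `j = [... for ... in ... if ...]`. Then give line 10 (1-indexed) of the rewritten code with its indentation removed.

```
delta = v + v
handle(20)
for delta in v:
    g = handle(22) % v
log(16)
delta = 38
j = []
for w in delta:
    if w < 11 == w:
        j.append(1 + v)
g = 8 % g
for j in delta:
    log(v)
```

Transformed code:
delta = v + v
handle(20)
for delta in v:
    g = handle(22) % v
log(16)
delta = 38
j = [1 + v for w in delta if w < 11 == w]
g = 8 % g
for j in delta:
    log(v)

log(v)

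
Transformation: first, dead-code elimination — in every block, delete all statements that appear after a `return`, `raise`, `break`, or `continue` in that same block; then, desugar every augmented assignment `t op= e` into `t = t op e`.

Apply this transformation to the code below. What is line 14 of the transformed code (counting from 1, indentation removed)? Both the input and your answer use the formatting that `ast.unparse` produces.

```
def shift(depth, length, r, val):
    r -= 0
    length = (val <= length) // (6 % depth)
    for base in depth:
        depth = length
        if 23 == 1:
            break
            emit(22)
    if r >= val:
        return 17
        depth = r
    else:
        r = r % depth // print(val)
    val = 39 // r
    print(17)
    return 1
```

Transformed code:
def shift(depth, length, r, val):
    r = r - 0
    length = (val <= length) // (6 % depth)
    for base in depth:
        depth = length
        if 23 == 1:
            break
    if r >= val:
        return 17
    else:
        r = r % depth // print(val)
    val = 39 // r
    print(17)
    return 1

return 1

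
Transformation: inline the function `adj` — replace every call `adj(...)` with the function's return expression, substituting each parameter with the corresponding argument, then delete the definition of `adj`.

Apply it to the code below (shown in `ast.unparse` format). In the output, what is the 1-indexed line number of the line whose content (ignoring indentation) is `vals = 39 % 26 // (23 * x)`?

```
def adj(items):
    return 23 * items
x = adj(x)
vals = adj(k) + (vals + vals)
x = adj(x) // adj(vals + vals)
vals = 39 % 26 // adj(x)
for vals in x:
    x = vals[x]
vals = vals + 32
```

4

Transformed code:
x = 23 * x
vals = 23 * k + (vals + vals)
x = 23 * x // (23 * (vals + vals))
vals = 39 % 26 // (23 * x)
for vals in x:
    x = vals[x]
vals = vals + 32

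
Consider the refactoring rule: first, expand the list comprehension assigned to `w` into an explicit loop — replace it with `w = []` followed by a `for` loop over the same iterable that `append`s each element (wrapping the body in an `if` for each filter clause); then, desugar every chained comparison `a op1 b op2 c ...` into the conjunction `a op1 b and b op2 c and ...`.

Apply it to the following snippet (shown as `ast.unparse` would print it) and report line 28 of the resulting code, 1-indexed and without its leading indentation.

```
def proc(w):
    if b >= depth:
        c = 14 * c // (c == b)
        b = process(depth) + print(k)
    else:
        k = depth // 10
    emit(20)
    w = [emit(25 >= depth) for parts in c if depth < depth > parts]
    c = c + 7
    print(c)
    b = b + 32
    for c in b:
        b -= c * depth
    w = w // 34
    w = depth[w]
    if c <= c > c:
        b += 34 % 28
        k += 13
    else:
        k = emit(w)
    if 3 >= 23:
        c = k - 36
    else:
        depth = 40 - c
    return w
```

Transformed code:
def proc(w):
    if b >= depth:
        c = 14 * c // (c == b)
        b = process(depth) + print(k)
    else:
        k = depth // 10
    emit(20)
    w = []
    for parts in c:
        if depth < depth and depth > parts:
            w.append(emit(25 >= depth))
    c = c + 7
    print(c)
    b = b + 32
    for c in b:
        b -= c * depth
    w = w // 34
    w = depth[w]
    if c <= c and c > c:
        b += 34 % 28
        k += 13
    else:
        k = emit(w)
    if 3 >= 23:
        c = k - 36
    else:
        depth = 40 - c
    return w

return w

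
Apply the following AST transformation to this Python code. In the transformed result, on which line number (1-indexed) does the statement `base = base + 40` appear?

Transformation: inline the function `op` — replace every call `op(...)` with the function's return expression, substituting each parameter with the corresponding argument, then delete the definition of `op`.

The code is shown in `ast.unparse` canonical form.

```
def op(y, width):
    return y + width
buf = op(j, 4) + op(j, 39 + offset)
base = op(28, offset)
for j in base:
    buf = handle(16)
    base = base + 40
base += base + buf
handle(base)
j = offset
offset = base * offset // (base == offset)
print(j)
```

Transformed code:
buf = j + 4 + (j + (39 + offset))
base = 28 + offset
for j in base:
    buf = handle(16)
    base = base + 40
base += base + buf
handle(base)
j = offset
offset = base * offset // (base == offset)
print(j)

5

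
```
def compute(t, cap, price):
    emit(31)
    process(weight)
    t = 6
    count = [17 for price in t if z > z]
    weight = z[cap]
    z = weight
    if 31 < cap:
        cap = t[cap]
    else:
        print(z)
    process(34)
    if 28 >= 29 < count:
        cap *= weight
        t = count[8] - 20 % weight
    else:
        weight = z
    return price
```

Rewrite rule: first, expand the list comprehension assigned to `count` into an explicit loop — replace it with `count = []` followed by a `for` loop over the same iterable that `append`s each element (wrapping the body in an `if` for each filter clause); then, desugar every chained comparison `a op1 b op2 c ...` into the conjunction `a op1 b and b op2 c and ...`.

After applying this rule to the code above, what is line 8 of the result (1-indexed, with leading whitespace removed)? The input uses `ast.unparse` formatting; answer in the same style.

count.append(17)

Transformed code:
def compute(t, cap, price):
    emit(31)
    process(weight)
    t = 6
    count = []
    for price in t:
        if z > z:
            count.append(17)
    weight = z[cap]
    z = weight
    if 31 < cap:
        cap = t[cap]
    else:
        print(z)
    process(34)
    if 28 >= 29 and 29 < count:
        cap *= weight
        t = count[8] - 20 % weight
    else:
        weight = z
    return price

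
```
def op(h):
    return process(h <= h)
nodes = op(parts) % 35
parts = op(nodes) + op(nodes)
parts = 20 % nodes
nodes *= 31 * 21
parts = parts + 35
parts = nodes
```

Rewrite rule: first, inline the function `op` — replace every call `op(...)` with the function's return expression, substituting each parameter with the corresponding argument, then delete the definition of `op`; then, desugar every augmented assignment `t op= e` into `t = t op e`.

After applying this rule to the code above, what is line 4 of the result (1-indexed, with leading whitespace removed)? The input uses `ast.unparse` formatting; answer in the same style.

nodes = nodes * (31 * 21)

Transformed code:
nodes = process(parts <= parts) % 35
parts = process(nodes <= nodes) + process(nodes <= nodes)
parts = 20 % nodes
nodes = nodes * (31 * 21)
parts = parts + 35
parts = nodes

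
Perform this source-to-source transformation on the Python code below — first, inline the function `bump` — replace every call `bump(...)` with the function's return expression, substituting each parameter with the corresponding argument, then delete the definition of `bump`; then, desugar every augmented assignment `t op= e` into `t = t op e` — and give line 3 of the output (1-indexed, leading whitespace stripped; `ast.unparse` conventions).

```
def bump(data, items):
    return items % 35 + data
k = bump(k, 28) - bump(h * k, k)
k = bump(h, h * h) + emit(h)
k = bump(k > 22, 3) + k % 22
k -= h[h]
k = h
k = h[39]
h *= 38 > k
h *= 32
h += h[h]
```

k = 3 % 35 + (k > 22) + k % 22

Transformed code:
k = 28 % 35 + k - (k % 35 + h * k)
k = h * h % 35 + h + emit(h)
k = 3 % 35 + (k > 22) + k % 22
k = k - h[h]
k = h
k = h[39]
h = h * (38 > k)
h = h * 32
h = h + h[h]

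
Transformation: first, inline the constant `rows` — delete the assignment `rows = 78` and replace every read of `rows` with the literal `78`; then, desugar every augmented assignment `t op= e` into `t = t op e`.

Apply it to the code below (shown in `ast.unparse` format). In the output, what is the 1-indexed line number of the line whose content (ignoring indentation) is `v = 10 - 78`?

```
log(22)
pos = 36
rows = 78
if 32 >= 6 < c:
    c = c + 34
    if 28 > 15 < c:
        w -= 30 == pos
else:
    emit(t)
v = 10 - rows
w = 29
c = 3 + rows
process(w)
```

9

Transformed code:
log(22)
pos = 36
if 32 >= 6 < c:
    c = c + 34
    if 28 > 15 < c:
        w = w - (30 == pos)
else:
    emit(t)
v = 10 - 78
w = 29
c = 3 + 78
process(w)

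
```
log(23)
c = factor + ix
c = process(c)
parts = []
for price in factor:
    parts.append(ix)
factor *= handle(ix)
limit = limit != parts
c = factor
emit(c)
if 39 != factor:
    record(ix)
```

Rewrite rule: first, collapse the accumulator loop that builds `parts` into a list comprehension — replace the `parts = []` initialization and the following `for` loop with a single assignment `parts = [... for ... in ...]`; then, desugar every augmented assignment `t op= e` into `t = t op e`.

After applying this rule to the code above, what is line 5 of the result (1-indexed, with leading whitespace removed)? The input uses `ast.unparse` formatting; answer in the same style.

factor = factor * handle(ix)

Transformed code:
log(23)
c = factor + ix
c = process(c)
parts = [ix for price in factor]
factor = factor * handle(ix)
limit = limit != parts
c = factor
emit(c)
if 39 != factor:
    record(ix)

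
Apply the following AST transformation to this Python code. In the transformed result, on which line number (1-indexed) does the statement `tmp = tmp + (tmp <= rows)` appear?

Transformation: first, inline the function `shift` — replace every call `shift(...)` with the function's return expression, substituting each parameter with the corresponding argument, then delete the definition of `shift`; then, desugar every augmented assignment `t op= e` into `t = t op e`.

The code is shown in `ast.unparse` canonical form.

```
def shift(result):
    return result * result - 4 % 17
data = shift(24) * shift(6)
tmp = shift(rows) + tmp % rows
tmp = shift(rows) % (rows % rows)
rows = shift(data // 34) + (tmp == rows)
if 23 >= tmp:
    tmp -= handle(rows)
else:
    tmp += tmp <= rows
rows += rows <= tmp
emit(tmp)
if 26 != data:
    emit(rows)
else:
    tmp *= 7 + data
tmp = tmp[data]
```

Transformed code:
data = (24 * 24 - 4 % 17) * (6 * 6 - 4 % 17)
tmp = rows * rows - 4 % 17 + tmp % rows
tmp = (rows * rows - 4 % 17) % (rows % rows)
rows = data // 34 * (data // 34) - 4 % 17 + (tmp == rows)
if 23 >= tmp:
    tmp = tmp - handle(rows)
else:
    tmp = tmp + (tmp <= rows)
rows = rows + (rows <= tmp)
emit(tmp)
if 26 != data:
    emit(rows)
else:
    tmp = tmp * (7 + data)
tmp = tmp[data]

8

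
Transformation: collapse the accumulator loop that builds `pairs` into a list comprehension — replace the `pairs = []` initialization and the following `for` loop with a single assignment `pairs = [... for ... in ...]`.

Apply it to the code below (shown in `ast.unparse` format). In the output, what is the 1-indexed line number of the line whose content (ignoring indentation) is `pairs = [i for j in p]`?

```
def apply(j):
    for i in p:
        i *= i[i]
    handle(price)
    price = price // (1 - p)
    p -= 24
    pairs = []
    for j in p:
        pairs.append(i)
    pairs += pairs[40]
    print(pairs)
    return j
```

Transformed code:
def apply(j):
    for i in p:
        i *= i[i]
    handle(price)
    price = price // (1 - p)
    p -= 24
    pairs = [i for j in p]
    pairs += pairs[40]
    print(pairs)
    return j

7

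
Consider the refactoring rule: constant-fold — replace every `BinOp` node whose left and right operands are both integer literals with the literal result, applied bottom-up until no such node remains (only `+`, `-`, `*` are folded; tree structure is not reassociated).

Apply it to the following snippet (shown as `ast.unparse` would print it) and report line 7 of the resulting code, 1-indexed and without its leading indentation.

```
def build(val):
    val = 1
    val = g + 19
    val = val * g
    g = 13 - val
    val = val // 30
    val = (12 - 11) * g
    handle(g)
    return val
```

val = 1 * g

Transformed code:
def build(val):
    val = 1
    val = g + 19
    val = val * g
    g = 13 - val
    val = val // 30
    val = 1 * g
    handle(g)
    return val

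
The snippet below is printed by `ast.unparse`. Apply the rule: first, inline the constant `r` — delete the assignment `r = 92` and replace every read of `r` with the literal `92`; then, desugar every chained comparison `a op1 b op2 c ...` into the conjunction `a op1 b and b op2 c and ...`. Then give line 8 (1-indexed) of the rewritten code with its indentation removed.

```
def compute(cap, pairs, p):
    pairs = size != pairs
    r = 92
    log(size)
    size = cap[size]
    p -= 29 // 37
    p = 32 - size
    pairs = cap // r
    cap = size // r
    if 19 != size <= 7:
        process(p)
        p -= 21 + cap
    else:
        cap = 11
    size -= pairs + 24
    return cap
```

Transformed code:
def compute(cap, pairs, p):
    pairs = size != pairs
    log(size)
    size = cap[size]
    p -= 29 // 37
    p = 32 - size
    pairs = cap // 92
    cap = size // 92
    if 19 != size and size <= 7:
        process(p)
        p -= 21 + cap
    else:
        cap = 11
    size -= pairs + 24
    return cap

cap = size // 92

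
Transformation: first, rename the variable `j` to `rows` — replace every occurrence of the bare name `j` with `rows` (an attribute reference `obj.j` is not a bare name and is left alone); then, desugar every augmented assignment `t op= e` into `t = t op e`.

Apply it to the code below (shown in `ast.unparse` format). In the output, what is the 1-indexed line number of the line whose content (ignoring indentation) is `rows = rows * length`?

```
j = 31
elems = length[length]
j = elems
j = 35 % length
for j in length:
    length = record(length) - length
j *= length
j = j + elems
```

7

Transformed code:
rows = 31
elems = length[length]
rows = elems
rows = 35 % length
for rows in length:
    length = record(length) - length
rows = rows * length
rows = rows + elems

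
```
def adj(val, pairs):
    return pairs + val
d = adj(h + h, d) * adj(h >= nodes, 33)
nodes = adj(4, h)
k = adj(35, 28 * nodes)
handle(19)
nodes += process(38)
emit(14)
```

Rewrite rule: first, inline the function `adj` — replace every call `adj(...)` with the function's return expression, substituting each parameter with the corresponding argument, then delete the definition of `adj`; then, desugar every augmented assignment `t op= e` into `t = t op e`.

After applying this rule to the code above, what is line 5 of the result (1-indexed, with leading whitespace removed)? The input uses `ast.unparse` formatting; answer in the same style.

Transformed code:
d = (d + (h + h)) * (33 + (h >= nodes))
nodes = h + 4
k = 28 * nodes + 35
handle(19)
nodes = nodes + process(38)
emit(14)

nodes = nodes + process(38)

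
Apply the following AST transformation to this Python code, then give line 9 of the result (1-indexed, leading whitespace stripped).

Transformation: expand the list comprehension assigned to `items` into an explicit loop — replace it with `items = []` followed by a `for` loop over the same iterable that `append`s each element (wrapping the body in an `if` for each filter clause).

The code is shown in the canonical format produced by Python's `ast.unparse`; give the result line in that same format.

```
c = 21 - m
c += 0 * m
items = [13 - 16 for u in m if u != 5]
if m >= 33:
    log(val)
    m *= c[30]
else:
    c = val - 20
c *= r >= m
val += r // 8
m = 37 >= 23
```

Transformed code:
c = 21 - m
c += 0 * m
items = []
for u in m:
    if u != 5:
        items.append(13 - 16)
if m >= 33:
    log(val)
    m *= c[30]
else:
    c = val - 20
c *= r >= m
val += r // 8
m = 37 >= 23

m *= c[30]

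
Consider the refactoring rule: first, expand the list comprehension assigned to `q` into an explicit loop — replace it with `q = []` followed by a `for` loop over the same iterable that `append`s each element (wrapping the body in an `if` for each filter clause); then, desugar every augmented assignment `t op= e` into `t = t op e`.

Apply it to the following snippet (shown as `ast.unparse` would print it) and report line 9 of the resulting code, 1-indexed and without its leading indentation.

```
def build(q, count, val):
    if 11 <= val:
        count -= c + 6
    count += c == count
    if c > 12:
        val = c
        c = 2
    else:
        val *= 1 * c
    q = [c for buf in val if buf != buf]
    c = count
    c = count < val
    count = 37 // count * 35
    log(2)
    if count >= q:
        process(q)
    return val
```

val = val * (1 * c)

Transformed code:
def build(q, count, val):
    if 11 <= val:
        count = count - (c + 6)
    count = count + (c == count)
    if c > 12:
        val = c
        c = 2
    else:
        val = val * (1 * c)
    q = []
    for buf in val:
        if buf != buf:
            q.append(c)
    c = count
    c = count < val
    count = 37 // count * 35
    log(2)
    if count >= q:
        process(q)
    return val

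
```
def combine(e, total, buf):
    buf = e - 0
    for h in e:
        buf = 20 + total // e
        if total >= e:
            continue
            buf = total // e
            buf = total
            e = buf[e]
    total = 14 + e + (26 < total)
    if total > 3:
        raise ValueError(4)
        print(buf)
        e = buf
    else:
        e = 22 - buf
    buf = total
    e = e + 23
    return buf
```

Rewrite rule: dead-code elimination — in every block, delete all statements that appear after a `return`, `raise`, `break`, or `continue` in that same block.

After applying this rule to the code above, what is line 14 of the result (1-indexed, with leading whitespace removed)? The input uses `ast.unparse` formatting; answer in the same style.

Transformed code:
def combine(e, total, buf):
    buf = e - 0
    for h in e:
        buf = 20 + total // e
        if total >= e:
            continue
    total = 14 + e + (26 < total)
    if total > 3:
        raise ValueError(4)
    else:
        e = 22 - buf
    buf = total
    e = e + 23
    return buf

return buf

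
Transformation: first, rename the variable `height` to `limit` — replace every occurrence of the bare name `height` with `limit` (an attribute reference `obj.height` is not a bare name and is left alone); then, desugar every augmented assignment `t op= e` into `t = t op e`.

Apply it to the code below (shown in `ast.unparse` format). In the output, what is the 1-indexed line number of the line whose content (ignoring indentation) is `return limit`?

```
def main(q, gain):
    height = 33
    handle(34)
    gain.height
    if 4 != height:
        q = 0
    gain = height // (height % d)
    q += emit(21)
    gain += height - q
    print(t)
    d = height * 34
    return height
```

Transformed code:
def main(q, gain):
    limit = 33
    handle(34)
    gain.height
    if 4 != limit:
        q = 0
    gain = limit // (limit % d)
    q = q + emit(21)
    gain = gain + (limit - q)
    print(t)
    d = limit * 34
    return limit

12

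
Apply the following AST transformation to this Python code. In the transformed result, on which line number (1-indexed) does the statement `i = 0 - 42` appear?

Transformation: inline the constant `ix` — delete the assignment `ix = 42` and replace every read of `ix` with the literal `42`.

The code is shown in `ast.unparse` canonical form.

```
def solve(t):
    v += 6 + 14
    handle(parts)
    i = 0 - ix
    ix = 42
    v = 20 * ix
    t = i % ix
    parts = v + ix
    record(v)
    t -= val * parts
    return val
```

4

Transformed code:
def solve(t):
    v += 6 + 14
    handle(parts)
    i = 0 - 42
    v = 20 * 42
    t = i % 42
    parts = v + 42
    record(v)
    t -= val * parts
    return val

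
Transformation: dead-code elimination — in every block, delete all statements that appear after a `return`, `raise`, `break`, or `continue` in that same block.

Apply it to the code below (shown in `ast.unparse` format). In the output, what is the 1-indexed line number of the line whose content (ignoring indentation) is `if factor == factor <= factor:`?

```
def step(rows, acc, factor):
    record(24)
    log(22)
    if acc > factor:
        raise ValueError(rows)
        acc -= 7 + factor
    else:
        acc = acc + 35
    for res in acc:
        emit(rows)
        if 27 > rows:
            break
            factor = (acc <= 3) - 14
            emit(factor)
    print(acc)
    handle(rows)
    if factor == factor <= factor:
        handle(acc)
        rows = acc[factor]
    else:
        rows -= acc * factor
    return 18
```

Transformed code:
def step(rows, acc, factor):
    record(24)
    log(22)
    if acc > factor:
        raise ValueError(rows)
    else:
        acc = acc + 35
    for res in acc:
        emit(rows)
        if 27 > rows:
            break
    print(acc)
    handle(rows)
    if factor == factor <= factor:
        handle(acc)
        rows = acc[factor]
    else:
        rows -= acc * factor
    return 18

14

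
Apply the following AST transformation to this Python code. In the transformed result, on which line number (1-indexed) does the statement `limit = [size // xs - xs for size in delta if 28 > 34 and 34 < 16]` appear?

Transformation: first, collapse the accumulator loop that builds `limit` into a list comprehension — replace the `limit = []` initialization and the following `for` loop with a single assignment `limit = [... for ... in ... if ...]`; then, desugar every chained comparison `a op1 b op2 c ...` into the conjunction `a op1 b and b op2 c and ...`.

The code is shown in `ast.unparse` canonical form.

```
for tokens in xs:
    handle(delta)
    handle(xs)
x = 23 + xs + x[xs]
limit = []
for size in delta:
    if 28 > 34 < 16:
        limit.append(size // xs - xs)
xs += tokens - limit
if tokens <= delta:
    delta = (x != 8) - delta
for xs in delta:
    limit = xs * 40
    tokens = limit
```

5

Transformed code:
for tokens in xs:
    handle(delta)
    handle(xs)
x = 23 + xs + x[xs]
limit = [size // xs - xs for size in delta if 28 > 34 and 34 < 16]
xs += tokens - limit
if tokens <= delta:
    delta = (x != 8) - delta
for xs in delta:
    limit = xs * 40
    tokens = limit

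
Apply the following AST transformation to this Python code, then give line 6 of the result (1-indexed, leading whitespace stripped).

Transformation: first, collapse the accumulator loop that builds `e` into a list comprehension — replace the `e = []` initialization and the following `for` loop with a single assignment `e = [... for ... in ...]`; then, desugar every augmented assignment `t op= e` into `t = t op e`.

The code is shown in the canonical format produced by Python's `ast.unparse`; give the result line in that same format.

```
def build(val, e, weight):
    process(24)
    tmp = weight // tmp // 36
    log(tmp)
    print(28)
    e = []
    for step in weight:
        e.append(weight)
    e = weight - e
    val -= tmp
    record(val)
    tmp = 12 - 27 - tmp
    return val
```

Transformed code:
def build(val, e, weight):
    process(24)
    tmp = weight // tmp // 36
    log(tmp)
    print(28)
    e = [weight for step in weight]
    e = weight - e
    val = val - tmp
    record(val)
    tmp = 12 - 27 - tmp
    return val

e = [weight for step in weight]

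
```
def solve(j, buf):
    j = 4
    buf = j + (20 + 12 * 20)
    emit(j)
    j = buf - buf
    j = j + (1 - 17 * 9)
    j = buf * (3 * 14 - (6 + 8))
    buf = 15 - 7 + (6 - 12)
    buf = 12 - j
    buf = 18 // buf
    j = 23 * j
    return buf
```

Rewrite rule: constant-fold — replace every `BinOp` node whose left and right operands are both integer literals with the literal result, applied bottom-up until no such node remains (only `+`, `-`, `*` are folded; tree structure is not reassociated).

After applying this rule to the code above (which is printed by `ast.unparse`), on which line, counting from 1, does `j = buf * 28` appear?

7

Transformed code:
def solve(j, buf):
    j = 4
    buf = j + 260
    emit(j)
    j = buf - buf
    j = j + -152
    j = buf * 28
    buf = 2
    buf = 12 - j
    buf = 18 // buf
    j = 23 * j
    return buf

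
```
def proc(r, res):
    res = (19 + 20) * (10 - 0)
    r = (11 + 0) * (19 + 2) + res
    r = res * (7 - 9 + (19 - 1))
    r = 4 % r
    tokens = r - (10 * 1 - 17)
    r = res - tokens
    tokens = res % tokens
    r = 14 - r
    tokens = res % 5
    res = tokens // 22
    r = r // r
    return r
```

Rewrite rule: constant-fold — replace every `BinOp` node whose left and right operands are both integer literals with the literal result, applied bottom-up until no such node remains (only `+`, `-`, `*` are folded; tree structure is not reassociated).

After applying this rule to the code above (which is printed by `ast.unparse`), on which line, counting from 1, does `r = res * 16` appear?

Transformed code:
def proc(r, res):
    res = 390
    r = 231 + res
    r = res * 16
    r = 4 % r
    tokens = r - -7
    r = res - tokens
    tokens = res % tokens
    r = 14 - r
    tokens = res % 5
    res = tokens // 22
    r = r // r
    return r

4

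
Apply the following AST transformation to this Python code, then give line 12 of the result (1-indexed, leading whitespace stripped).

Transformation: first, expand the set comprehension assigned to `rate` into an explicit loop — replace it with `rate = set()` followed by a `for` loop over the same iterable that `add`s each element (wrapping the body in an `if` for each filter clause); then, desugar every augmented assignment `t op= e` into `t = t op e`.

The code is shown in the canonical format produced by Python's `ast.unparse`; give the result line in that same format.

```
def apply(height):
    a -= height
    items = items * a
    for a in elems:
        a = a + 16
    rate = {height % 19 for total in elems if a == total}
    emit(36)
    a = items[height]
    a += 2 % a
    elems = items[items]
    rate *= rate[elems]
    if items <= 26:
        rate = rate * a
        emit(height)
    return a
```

Transformed code:
def apply(height):
    a = a - height
    items = items * a
    for a in elems:
        a = a + 16
    rate = set()
    for total in elems:
        if a == total:
            rate.add(height % 19)
    emit(36)
    a = items[height]
    a = a + 2 % a
    elems = items[items]
    rate = rate * rate[elems]
    if items <= 26:
        rate = rate * a
        emit(height)
    return a

a = a + 2 % a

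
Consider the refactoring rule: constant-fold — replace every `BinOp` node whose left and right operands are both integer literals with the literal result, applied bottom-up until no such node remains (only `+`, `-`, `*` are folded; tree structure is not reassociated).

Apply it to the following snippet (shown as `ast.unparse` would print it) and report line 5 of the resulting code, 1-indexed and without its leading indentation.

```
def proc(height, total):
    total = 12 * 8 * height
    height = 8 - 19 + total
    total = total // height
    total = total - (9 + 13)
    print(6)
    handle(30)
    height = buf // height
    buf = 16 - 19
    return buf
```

Transformed code:
def proc(height, total):
    total = 96 * height
    height = -11 + total
    total = total // height
    total = total - 22
    print(6)
    handle(30)
    height = buf // height
    buf = -3
    return buf

total = total - 22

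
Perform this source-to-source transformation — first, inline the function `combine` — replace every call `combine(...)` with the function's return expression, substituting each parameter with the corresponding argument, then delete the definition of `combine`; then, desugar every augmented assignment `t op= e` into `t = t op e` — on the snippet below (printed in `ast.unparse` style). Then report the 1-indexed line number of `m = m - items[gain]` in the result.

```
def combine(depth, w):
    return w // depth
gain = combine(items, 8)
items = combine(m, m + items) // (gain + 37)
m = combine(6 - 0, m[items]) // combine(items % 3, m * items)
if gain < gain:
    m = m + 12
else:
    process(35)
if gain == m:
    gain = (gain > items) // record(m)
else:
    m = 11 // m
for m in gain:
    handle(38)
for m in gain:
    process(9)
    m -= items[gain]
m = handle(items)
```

16

Transformed code:
gain = 8 // items
items = (m + items) // m // (gain + 37)
m = m[items] // (6 - 0) // (m * items // (items % 3))
if gain < gain:
    m = m + 12
else:
    process(35)
if gain == m:
    gain = (gain > items) // record(m)
else:
    m = 11 // m
for m in gain:
    handle(38)
for m in gain:
    process(9)
    m = m - items[gain]
m = handle(items)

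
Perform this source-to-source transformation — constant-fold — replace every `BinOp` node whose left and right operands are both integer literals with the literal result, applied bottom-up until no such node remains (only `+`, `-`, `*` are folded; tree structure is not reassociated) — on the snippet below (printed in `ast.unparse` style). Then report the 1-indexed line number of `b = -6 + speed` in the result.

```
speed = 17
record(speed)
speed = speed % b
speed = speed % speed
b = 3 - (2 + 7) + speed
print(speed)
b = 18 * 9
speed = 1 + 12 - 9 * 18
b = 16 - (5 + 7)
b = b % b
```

5

Transformed code:
speed = 17
record(speed)
speed = speed % b
speed = speed % speed
b = -6 + speed
print(speed)
b = 162
speed = -149
b = 4
b = b % b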